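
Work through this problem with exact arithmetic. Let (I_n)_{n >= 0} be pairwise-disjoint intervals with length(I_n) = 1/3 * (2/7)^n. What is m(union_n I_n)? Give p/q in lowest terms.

By countable additivity of the Lebesgue measure on pairwise disjoint measurable sets,
  m(union_{n >= 0} I_n) = sum_{n >= 0} m(I_n) = sum_{n >= 0} a * r^n,
  with a = 1/3 and r = 2/7.
Since 0 < r = 2/7 < 1, the geometric series converges:
  sum_{n >= 0} a * r^n = a / (1 - r).
  = 1/3 / (1 - 2/7)
  = 1/3 / (5/7)
  = 7/15.

7/15


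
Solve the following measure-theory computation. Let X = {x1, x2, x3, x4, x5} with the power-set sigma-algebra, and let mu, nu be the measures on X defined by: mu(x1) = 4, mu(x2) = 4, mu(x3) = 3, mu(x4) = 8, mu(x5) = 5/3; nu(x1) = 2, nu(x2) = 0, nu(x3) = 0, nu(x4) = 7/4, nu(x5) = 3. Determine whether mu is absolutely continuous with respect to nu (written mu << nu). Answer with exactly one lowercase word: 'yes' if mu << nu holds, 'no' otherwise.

mu << nu means: every nu-null measurable set is also mu-null; equivalently, for every atom x, if nu({x}) = 0 then mu({x}) = 0.
Checking each atom:
  x1: nu = 2 > 0 -> no constraint.
  x2: nu = 0, mu = 4 > 0 -> violates mu << nu.
  x3: nu = 0, mu = 3 > 0 -> violates mu << nu.
  x4: nu = 7/4 > 0 -> no constraint.
  x5: nu = 3 > 0 -> no constraint.
The atom(s) x2, x3 violate the condition (nu = 0 but mu > 0). Therefore mu is NOT absolutely continuous w.r.t. nu.

no


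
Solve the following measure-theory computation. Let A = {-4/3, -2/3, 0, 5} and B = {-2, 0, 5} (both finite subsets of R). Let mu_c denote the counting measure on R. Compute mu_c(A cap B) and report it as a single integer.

Counting measure on a finite set equals cardinality. mu_c(A cap B) = |A cap B| (elements appearing in both).
Enumerating the elements of A that also lie in B gives 2 element(s).
So mu_c(A cap B) = 2.

2


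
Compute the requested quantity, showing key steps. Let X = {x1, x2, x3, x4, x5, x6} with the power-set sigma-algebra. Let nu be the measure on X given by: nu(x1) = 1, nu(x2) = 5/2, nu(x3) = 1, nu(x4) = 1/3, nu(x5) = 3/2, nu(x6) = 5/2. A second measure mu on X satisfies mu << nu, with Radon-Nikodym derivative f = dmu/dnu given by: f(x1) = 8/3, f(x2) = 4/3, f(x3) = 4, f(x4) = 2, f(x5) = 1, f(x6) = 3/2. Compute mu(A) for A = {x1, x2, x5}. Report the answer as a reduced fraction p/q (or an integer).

By the defining property of the Radon-Nikodym derivative, for every measurable set A,
  mu(A) = integral_A f dnu.
Since nu is a discrete measure concentrated on the atoms of X, the integral over A reduces to the sum
  mu(A) = sum_{x in A} f(x) * nu({x}).
Computing each term:
  x1: f(x1) * nu(x1) = 8/3 * 1 = 8/3.
  x2: f(x2) * nu(x2) = 4/3 * 5/2 = 10/3.
  x5: f(x5) * nu(x5) = 1 * 3/2 = 3/2.
Summing: mu(A) = 8/3 + 10/3 + 3/2 = 15/2.

15/2


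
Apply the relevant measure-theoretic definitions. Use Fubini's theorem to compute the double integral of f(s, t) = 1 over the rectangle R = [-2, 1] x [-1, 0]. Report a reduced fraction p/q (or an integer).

f(s, t) is a tensor product of a function of s and a function of t, and both factors are bounded continuous (hence Lebesgue integrable) on the rectangle, so Fubini's theorem applies:
  integral_R f d(m x m) = (integral_a1^b1 1 ds) * (integral_a2^b2 1 dt).
Inner integral in s: integral_{-2}^{1} 1 ds = (1^1 - (-2)^1)/1
  = 3.
Inner integral in t: integral_{-1}^{0} 1 dt = (0^1 - (-1)^1)/1
  = 1.
Product: (3) * (1) = 3.

3


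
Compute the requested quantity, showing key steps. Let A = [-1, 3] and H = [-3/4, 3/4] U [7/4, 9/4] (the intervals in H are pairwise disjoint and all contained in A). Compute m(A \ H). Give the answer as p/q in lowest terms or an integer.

The ambient interval has length m(A) = 3 - (-1) = 4.
Since the holes are disjoint and sit inside A, by finite additivity
  m(H) = sum_i (b_i - a_i), and m(A \ H) = m(A) - m(H).
Computing the hole measures:
  m(H_1) = 3/4 - (-3/4) = 3/2.
  m(H_2) = 9/4 - 7/4 = 1/2.
Summed: m(H) = 3/2 + 1/2 = 2.
So m(A \ H) = 4 - 2 = 2.

2


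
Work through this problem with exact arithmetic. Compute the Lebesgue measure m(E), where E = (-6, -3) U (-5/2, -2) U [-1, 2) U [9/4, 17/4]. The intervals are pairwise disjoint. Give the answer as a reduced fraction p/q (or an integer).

For pairwise disjoint intervals, m(union_i I_i) = sum_i m(I_i),
and m is invariant under swapping open/closed endpoints (single points have measure 0).
So m(E) = sum_i (b_i - a_i).
  I_1 has length -3 - (-6) = 3.
  I_2 has length -2 - (-5/2) = 1/2.
  I_3 has length 2 - (-1) = 3.
  I_4 has length 17/4 - 9/4 = 2.
Summing:
  m(E) = 3 + 1/2 + 3 + 2 = 17/2.

17/2


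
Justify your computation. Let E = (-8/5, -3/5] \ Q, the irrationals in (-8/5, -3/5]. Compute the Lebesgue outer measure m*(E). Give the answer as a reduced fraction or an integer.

The interval I = (-8/5, -3/5] has m(I) = -3/5 - (-8/5) = 1 (endpoints are measure-zero, so open/closed/half-open agree). Write I = (I cap Q) u (I \ Q). The rationals in I are countable, so m*(I cap Q) = 0 (cover each rational by intervals whose total length is arbitrarily small). By countable subadditivity m*(I) <= m*(I cap Q) + m*(I \ Q), hence m*(I \ Q) >= m(I) = 1. The reverse inequality m*(I \ Q) <= m*(I) = 1 is trivial since (I \ Q) is a subset of I. Therefore m*(I \ Q) = 1.

1


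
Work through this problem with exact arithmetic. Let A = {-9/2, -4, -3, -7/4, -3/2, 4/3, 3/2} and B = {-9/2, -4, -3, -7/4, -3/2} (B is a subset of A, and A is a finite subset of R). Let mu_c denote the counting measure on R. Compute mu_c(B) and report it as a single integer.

Counting measure assigns mu_c(E) = |E| (number of elements) when E is finite.
B has 5 element(s), so mu_c(B) = 5.

5


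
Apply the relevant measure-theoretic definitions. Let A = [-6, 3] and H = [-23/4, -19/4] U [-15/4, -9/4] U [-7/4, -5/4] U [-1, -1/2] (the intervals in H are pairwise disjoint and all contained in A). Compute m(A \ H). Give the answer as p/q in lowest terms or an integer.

The ambient interval has length m(A) = 3 - (-6) = 9.
Since the holes are disjoint and sit inside A, by finite additivity
  m(H) = sum_i (b_i - a_i), and m(A \ H) = m(A) - m(H).
Computing the hole measures:
  m(H_1) = -19/4 - (-23/4) = 1.
  m(H_2) = -9/4 - (-15/4) = 3/2.
  m(H_3) = -5/4 - (-7/4) = 1/2.
  m(H_4) = -1/2 - (-1) = 1/2.
Summed: m(H) = 1 + 3/2 + 1/2 + 1/2 = 7/2.
So m(A \ H) = 9 - 7/2 = 11/2.

11/2


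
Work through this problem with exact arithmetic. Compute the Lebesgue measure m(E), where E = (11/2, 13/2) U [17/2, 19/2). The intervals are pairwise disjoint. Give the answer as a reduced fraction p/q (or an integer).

For pairwise disjoint intervals, m(union_i I_i) = sum_i m(I_i),
and m is invariant under swapping open/closed endpoints (single points have measure 0).
So m(E) = sum_i (b_i - a_i).
  I_1 has length 13/2 - 11/2 = 1.
  I_2 has length 19/2 - 17/2 = 1.
Summing:
  m(E) = 1 + 1 = 2.

2


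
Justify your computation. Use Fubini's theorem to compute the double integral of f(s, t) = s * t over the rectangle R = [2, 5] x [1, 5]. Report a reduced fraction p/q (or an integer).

f(s, t) is a tensor product of a function of s and a function of t, and both factors are bounded continuous (hence Lebesgue integrable) on the rectangle, so Fubini's theorem applies:
  integral_R f d(m x m) = (integral_a1^b1 s ds) * (integral_a2^b2 t dt).
Inner integral in s: integral_{2}^{5} s ds = (5^2 - 2^2)/2
  = 21/2.
Inner integral in t: integral_{1}^{5} t dt = (5^2 - 1^2)/2
  = 12.
Product: (21/2) * (12) = 126.

126


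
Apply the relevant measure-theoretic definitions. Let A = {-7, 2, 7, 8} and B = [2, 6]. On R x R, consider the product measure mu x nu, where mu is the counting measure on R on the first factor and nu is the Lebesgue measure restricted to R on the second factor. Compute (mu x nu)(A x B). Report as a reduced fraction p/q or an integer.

For a measurable rectangle A x B, the product measure satisfies
  (mu x nu)(A x B) = mu(A) * nu(B).
  mu(A) = 4.
  nu(B) = 4.
  (mu x nu)(A x B) = 4 * 4 = 16.

16


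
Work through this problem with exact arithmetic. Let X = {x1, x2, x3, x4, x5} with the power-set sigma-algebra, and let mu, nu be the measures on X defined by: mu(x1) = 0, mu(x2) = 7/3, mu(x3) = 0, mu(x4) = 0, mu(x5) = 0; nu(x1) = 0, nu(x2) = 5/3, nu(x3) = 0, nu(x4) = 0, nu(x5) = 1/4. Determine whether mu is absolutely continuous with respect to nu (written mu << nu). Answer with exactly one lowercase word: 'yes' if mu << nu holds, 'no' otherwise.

mu << nu means: every nu-null measurable set is also mu-null; equivalently, for every atom x, if nu({x}) = 0 then mu({x}) = 0.
Checking each atom:
  x1: nu = 0, mu = 0 -> consistent with mu << nu.
  x2: nu = 5/3 > 0 -> no constraint.
  x3: nu = 0, mu = 0 -> consistent with mu << nu.
  x4: nu = 0, mu = 0 -> consistent with mu << nu.
  x5: nu = 1/4 > 0 -> no constraint.
No atom violates the condition. Therefore mu << nu.

yes


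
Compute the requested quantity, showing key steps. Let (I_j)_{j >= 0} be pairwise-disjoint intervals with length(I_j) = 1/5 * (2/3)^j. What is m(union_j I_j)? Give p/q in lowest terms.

By countable additivity of the Lebesgue measure on pairwise disjoint measurable sets,
  m(union_{j >= 0} I_j) = sum_{j >= 0} m(I_j) = sum_{j >= 0} a * r^j,
  with a = 1/5 and r = 2/3.
Since 0 < r = 2/3 < 1, the geometric series converges:
  sum_{j >= 0} a * r^j = a / (1 - r).
  = 1/5 / (1 - 2/3)
  = 1/5 / (1/3)
  = 3/5.

3/5


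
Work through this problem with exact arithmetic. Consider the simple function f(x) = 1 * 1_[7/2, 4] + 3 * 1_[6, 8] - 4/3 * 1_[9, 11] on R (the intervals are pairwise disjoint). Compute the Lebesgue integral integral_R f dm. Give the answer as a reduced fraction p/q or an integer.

For a simple function f = sum_i c_i * 1_{A_i} with disjoint A_i,
  integral f dm = sum_i c_i * m(A_i).
Lengths of the A_i:
  m(A_1) = 4 - 7/2 = 1/2.
  m(A_2) = 8 - 6 = 2.
  m(A_3) = 11 - 9 = 2.
Contributions c_i * m(A_i):
  (1) * (1/2) = 1/2.
  (3) * (2) = 6.
  (-4/3) * (2) = -8/3.
Total: 1/2 + 6 - 8/3 = 23/6.

23/6


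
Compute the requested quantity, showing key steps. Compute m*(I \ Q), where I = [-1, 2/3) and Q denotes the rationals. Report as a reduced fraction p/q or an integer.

The interval I = [-1, 2/3) has m(I) = 2/3 - (-1) = 5/3 (endpoints are measure-zero, so open/closed/half-open agree). Write I = (I cap Q) u (I \ Q). The rationals in I are countable, so m*(I cap Q) = 0 (cover each rational by intervals whose total length is arbitrarily small). By countable subadditivity m*(I) <= m*(I cap Q) + m*(I \ Q), hence m*(I \ Q) >= m(I) = 5/3. The reverse inequality m*(I \ Q) <= m*(I) = 5/3 is trivial since (I \ Q) is a subset of I. Therefore m*(I \ Q) = 5/3.

5/3


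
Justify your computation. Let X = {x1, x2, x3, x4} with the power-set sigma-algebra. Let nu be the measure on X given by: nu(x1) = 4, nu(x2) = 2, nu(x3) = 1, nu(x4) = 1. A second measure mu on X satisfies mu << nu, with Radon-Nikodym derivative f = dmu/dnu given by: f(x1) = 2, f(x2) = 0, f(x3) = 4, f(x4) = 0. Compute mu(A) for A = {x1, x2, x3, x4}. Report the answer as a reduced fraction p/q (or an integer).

By the defining property of the Radon-Nikodym derivative, for every measurable set A,
  mu(A) = integral_A f dnu.
Since nu is a discrete measure concentrated on the atoms of X, the integral over A reduces to the sum
  mu(A) = sum_{x in A} f(x) * nu({x}).
Computing each term:
  x1: f(x1) * nu(x1) = 2 * 4 = 8.
  x2: f(x2) * nu(x2) = 0 * 2 = 0.
  x3: f(x3) * nu(x3) = 4 * 1 = 4.
  x4: f(x4) * nu(x4) = 0 * 1 = 0.
Summing: mu(A) = 8 + 0 + 4 + 0 = 12.

12


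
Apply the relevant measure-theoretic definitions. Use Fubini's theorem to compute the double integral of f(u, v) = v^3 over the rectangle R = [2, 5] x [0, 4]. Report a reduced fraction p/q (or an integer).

f(u, v) is a tensor product of a function of u and a function of v, and both factors are bounded continuous (hence Lebesgue integrable) on the rectangle, so Fubini's theorem applies:
  integral_R f d(m x m) = (integral_a1^b1 1 du) * (integral_a2^b2 v^3 dv).
Inner integral in u: integral_{2}^{5} 1 du = (5^1 - 2^1)/1
  = 3.
Inner integral in v: integral_{0}^{4} v^3 dv = (4^4 - 0^4)/4
  = 64.
Product: (3) * (64) = 192.

192


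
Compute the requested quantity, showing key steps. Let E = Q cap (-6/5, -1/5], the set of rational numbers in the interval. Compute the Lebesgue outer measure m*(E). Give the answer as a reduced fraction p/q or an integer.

The set Q cap (-6/5, -1/5] is countable (a subset of the countable set Q). Lebesgue outer measure of any countable set is 0: each singleton {q} has m*({q}) = 0, and by countable subadditivity m*(union_k {q_k}) <= sum_k m*({q_k}) = sum_k 0 = 0. The reverse inequality m*(E) >= 0 is automatic. So m*(Q cap (-6/5, -1/5]) = 0.

0


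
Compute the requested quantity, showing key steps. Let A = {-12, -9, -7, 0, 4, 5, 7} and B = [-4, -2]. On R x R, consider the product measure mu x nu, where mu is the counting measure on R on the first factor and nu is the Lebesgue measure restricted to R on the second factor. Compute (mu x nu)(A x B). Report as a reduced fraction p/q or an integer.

For a measurable rectangle A x B, the product measure satisfies
  (mu x nu)(A x B) = mu(A) * nu(B).
  mu(A) = 7.
  nu(B) = 2.
  (mu x nu)(A x B) = 7 * 2 = 14.

14


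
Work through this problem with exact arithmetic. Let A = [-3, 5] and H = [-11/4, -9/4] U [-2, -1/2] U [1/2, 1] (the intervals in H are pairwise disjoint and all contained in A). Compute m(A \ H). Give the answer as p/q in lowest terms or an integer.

The ambient interval has length m(A) = 5 - (-3) = 8.
Since the holes are disjoint and sit inside A, by finite additivity
  m(H) = sum_i (b_i - a_i), and m(A \ H) = m(A) - m(H).
Computing the hole measures:
  m(H_1) = -9/4 - (-11/4) = 1/2.
  m(H_2) = -1/2 - (-2) = 3/2.
  m(H_3) = 1 - 1/2 = 1/2.
Summed: m(H) = 1/2 + 3/2 + 1/2 = 5/2.
So m(A \ H) = 8 - 5/2 = 11/2.

11/2


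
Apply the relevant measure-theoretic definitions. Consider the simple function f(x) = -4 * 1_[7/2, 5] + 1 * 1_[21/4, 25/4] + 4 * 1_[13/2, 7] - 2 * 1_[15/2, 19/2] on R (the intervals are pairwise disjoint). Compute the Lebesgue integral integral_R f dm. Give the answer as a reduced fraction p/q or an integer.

For a simple function f = sum_i c_i * 1_{A_i} with disjoint A_i,
  integral f dm = sum_i c_i * m(A_i).
Lengths of the A_i:
  m(A_1) = 5 - 7/2 = 3/2.
  m(A_2) = 25/4 - 21/4 = 1.
  m(A_3) = 7 - 13/2 = 1/2.
  m(A_4) = 19/2 - 15/2 = 2.
Contributions c_i * m(A_i):
  (-4) * (3/2) = -6.
  (1) * (1) = 1.
  (4) * (1/2) = 2.
  (-2) * (2) = -4.
Total: -6 + 1 + 2 - 4 = -7.

-7


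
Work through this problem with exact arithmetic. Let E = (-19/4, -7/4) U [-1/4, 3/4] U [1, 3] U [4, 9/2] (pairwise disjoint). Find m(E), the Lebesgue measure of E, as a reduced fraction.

For pairwise disjoint intervals, m(union_i I_i) = sum_i m(I_i),
and m is invariant under swapping open/closed endpoints (single points have measure 0).
So m(E) = sum_i (b_i - a_i).
  I_1 has length -7/4 - (-19/4) = 3.
  I_2 has length 3/4 - (-1/4) = 1.
  I_3 has length 3 - 1 = 2.
  I_4 has length 9/2 - 4 = 1/2.
Summing:
  m(E) = 3 + 1 + 2 + 1/2 = 13/2.

13/2


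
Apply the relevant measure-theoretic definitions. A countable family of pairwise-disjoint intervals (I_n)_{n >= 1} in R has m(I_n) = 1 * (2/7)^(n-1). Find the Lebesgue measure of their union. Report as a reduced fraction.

By countable additivity of the Lebesgue measure on pairwise disjoint measurable sets,
  m(union_{n >= 1} I_n) = sum_{n >= 1} m(I_n) = sum_{n >= 1} a * r^(n-1),
  with a = 1 and r = 2/7.
Since 0 < r = 2/7 < 1, the geometric series converges:
  sum_{n >= 1} a * r^(n-1) = a / (1 - r).
  = 1 / (1 - 2/7)
  = 1 / (5/7)
  = 7/5.

7/5


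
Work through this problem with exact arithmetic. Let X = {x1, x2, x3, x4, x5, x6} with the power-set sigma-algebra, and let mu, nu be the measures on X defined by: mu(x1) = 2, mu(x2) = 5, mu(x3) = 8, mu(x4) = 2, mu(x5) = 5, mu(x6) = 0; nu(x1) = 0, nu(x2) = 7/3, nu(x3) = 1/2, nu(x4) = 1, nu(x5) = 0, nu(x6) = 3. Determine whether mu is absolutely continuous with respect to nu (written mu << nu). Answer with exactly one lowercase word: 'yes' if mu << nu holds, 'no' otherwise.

mu << nu means: every nu-null measurable set is also mu-null; equivalently, for every atom x, if nu({x}) = 0 then mu({x}) = 0.
Checking each atom:
  x1: nu = 0, mu = 2 > 0 -> violates mu << nu.
  x2: nu = 7/3 > 0 -> no constraint.
  x3: nu = 1/2 > 0 -> no constraint.
  x4: nu = 1 > 0 -> no constraint.
  x5: nu = 0, mu = 5 > 0 -> violates mu << nu.
  x6: nu = 3 > 0 -> no constraint.
The atom(s) x1, x5 violate the condition (nu = 0 but mu > 0). Therefore mu is NOT absolutely continuous w.r.t. nu.

no


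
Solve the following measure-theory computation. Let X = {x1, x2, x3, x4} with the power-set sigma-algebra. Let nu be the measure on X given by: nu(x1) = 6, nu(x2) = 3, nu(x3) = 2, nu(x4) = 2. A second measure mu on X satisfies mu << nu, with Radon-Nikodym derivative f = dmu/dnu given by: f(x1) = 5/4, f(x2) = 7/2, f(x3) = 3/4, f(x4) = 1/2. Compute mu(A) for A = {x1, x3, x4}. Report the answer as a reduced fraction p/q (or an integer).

By the defining property of the Radon-Nikodym derivative, for every measurable set A,
  mu(A) = integral_A f dnu.
Since nu is a discrete measure concentrated on the atoms of X, the integral over A reduces to the sum
  mu(A) = sum_{x in A} f(x) * nu({x}).
Computing each term:
  x1: f(x1) * nu(x1) = 5/4 * 6 = 15/2.
  x3: f(x3) * nu(x3) = 3/4 * 2 = 3/2.
  x4: f(x4) * nu(x4) = 1/2 * 2 = 1.
Summing: mu(A) = 15/2 + 3/2 + 1 = 10.

10


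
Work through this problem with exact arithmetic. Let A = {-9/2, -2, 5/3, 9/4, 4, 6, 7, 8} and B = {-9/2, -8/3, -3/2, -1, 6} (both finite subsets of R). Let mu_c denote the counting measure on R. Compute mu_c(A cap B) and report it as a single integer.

Counting measure on a finite set equals cardinality. mu_c(A cap B) = |A cap B| (elements appearing in both).
Enumerating the elements of A that also lie in B gives 2 element(s).
So mu_c(A cap B) = 2.

2


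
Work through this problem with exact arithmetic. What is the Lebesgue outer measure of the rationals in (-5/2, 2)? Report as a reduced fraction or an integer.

E = Q cap (-5/2, 2) is a subset of Q, which is countable. Enumerate Q = {q_1, q_2, ...}; for any eps > 0, cover q_k by the open interval (q_k - eps/2^(k+1), q_k + eps/2^(k+1)), of length eps/2^k. The total cover length is sum_{k>=1} eps/2^k = eps. Hence m*(E) <= m*(Q) <= eps for every eps > 0, and since outer measure is non-negative, m*(E) = 0.

0


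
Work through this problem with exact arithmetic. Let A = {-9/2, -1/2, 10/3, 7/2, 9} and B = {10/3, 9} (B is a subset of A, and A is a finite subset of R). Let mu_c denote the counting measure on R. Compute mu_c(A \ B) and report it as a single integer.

Counting measure assigns mu_c(E) = |E| (number of elements) when E is finite. For B subset A, A \ B is the set of elements of A not in B, so |A \ B| = |A| - |B|.
|A| = 5, |B| = 2, so mu_c(A \ B) = 5 - 2 = 3.

3


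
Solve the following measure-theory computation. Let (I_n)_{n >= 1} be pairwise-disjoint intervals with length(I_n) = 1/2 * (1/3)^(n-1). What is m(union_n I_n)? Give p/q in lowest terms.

By countable additivity of the Lebesgue measure on pairwise disjoint measurable sets,
  m(union_{n >= 1} I_n) = sum_{n >= 1} m(I_n) = sum_{n >= 1} a * r^(n-1),
  with a = 1/2 and r = 1/3.
Since 0 < r = 1/3 < 1, the geometric series converges:
  sum_{n >= 1} a * r^(n-1) = a / (1 - r).
  = 1/2 / (1 - 1/3)
  = 1/2 / (2/3)
  = 3/4.

3/4


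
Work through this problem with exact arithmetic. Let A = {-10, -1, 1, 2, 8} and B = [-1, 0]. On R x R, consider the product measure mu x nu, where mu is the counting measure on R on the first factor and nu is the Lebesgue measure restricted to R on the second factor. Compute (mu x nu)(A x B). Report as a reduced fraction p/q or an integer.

For a measurable rectangle A x B, the product measure satisfies
  (mu x nu)(A x B) = mu(A) * nu(B).
  mu(A) = 5.
  nu(B) = 1.
  (mu x nu)(A x B) = 5 * 1 = 5.

5


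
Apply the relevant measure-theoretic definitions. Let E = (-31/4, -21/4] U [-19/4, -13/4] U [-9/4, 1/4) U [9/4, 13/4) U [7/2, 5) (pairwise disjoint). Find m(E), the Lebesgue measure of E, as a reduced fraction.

For pairwise disjoint intervals, m(union_i I_i) = sum_i m(I_i),
and m is invariant under swapping open/closed endpoints (single points have measure 0).
So m(E) = sum_i (b_i - a_i).
  I_1 has length -21/4 - (-31/4) = 5/2.
  I_2 has length -13/4 - (-19/4) = 3/2.
  I_3 has length 1/4 - (-9/4) = 5/2.
  I_4 has length 13/4 - 9/4 = 1.
  I_5 has length 5 - 7/2 = 3/2.
Summing:
  m(E) = 5/2 + 3/2 + 5/2 + 1 + 3/2 = 9.

9


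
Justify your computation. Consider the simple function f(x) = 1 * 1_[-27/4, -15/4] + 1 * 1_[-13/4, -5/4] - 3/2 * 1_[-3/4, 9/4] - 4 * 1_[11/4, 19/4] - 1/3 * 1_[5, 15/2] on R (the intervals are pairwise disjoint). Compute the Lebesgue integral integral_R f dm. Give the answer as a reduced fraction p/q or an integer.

For a simple function f = sum_i c_i * 1_{A_i} with disjoint A_i,
  integral f dm = sum_i c_i * m(A_i).
Lengths of the A_i:
  m(A_1) = -15/4 - (-27/4) = 3.
  m(A_2) = -5/4 - (-13/4) = 2.
  m(A_3) = 9/4 - (-3/4) = 3.
  m(A_4) = 19/4 - 11/4 = 2.
  m(A_5) = 15/2 - 5 = 5/2.
Contributions c_i * m(A_i):
  (1) * (3) = 3.
  (1) * (2) = 2.
  (-3/2) * (3) = -9/2.
  (-4) * (2) = -8.
  (-1/3) * (5/2) = -5/6.
Total: 3 + 2 - 9/2 - 8 - 5/6 = -25/3.

-25/3


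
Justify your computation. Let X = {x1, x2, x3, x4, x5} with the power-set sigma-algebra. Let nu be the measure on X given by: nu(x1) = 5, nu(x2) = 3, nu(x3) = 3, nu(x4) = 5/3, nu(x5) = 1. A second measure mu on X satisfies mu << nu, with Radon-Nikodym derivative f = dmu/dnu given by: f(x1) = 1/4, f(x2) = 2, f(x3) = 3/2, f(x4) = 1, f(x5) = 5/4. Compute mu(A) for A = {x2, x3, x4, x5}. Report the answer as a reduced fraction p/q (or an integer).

By the defining property of the Radon-Nikodym derivative, for every measurable set A,
  mu(A) = integral_A f dnu.
Since nu is a discrete measure concentrated on the atoms of X, the integral over A reduces to the sum
  mu(A) = sum_{x in A} f(x) * nu({x}).
Computing each term:
  x2: f(x2) * nu(x2) = 2 * 3 = 6.
  x3: f(x3) * nu(x3) = 3/2 * 3 = 9/2.
  x4: f(x4) * nu(x4) = 1 * 5/3 = 5/3.
  x5: f(x5) * nu(x5) = 5/4 * 1 = 5/4.
Summing: mu(A) = 6 + 9/2 + 5/3 + 5/4 = 161/12.

161/12


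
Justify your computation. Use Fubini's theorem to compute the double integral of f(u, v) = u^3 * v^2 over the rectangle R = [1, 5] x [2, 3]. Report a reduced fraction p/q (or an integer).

f(u, v) is a tensor product of a function of u and a function of v, and both factors are bounded continuous (hence Lebesgue integrable) on the rectangle, so Fubini's theorem applies:
  integral_R f d(m x m) = (integral_a1^b1 u^3 du) * (integral_a2^b2 v^2 dv).
Inner integral in u: integral_{1}^{5} u^3 du = (5^4 - 1^4)/4
  = 156.
Inner integral in v: integral_{2}^{3} v^2 dv = (3^3 - 2^3)/3
  = 19/3.
Product: (156) * (19/3) = 988.

988


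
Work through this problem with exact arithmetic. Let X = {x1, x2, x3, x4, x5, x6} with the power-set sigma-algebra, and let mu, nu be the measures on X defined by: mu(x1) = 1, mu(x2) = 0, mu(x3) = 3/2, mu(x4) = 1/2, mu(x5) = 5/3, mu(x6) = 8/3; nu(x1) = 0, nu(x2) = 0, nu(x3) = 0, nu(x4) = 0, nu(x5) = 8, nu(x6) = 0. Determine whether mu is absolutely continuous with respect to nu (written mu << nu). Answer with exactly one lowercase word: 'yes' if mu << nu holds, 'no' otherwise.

mu << nu means: every nu-null measurable set is also mu-null; equivalently, for every atom x, if nu({x}) = 0 then mu({x}) = 0.
Checking each atom:
  x1: nu = 0, mu = 1 > 0 -> violates mu << nu.
  x2: nu = 0, mu = 0 -> consistent with mu << nu.
  x3: nu = 0, mu = 3/2 > 0 -> violates mu << nu.
  x4: nu = 0, mu = 1/2 > 0 -> violates mu << nu.
  x5: nu = 8 > 0 -> no constraint.
  x6: nu = 0, mu = 8/3 > 0 -> violates mu << nu.
The atom(s) x1, x3, x4, x6 violate the condition (nu = 0 but mu > 0). Therefore mu is NOT absolutely continuous w.r.t. nu.

no


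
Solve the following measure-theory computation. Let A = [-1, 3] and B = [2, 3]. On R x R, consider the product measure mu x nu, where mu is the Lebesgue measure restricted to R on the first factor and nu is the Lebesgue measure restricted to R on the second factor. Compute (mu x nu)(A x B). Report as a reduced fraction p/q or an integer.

For a measurable rectangle A x B, the product measure satisfies
  (mu x nu)(A x B) = mu(A) * nu(B).
  mu(A) = 4.
  nu(B) = 1.
  (mu x nu)(A x B) = 4 * 1 = 4.

4


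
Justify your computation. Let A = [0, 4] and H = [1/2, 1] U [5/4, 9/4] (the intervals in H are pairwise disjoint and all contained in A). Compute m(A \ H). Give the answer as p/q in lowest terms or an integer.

The ambient interval has length m(A) = 4 - 0 = 4.
Since the holes are disjoint and sit inside A, by finite additivity
  m(H) = sum_i (b_i - a_i), and m(A \ H) = m(A) - m(H).
Computing the hole measures:
  m(H_1) = 1 - 1/2 = 1/2.
  m(H_2) = 9/4 - 5/4 = 1.
Summed: m(H) = 1/2 + 1 = 3/2.
So m(A \ H) = 4 - 3/2 = 5/2.

5/2


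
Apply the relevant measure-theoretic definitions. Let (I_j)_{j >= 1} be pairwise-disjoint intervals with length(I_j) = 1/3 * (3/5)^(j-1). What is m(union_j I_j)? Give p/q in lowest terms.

By countable additivity of the Lebesgue measure on pairwise disjoint measurable sets,
  m(union_{j >= 1} I_j) = sum_{j >= 1} m(I_j) = sum_{j >= 1} a * r^(j-1),
  with a = 1/3 and r = 3/5.
Since 0 < r = 3/5 < 1, the geometric series converges:
  sum_{j >= 1} a * r^(j-1) = a / (1 - r).
  = 1/3 / (1 - 3/5)
  = 1/3 / (2/5)
  = 5/6.

5/6


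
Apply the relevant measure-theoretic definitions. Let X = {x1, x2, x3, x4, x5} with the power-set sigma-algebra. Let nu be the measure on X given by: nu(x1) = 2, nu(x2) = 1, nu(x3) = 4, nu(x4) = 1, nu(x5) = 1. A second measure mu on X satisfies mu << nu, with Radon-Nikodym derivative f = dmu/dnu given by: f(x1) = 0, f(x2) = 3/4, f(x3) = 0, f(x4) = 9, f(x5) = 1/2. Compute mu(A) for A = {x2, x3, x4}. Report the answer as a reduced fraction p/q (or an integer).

By the defining property of the Radon-Nikodym derivative, for every measurable set A,
  mu(A) = integral_A f dnu.
Since nu is a discrete measure concentrated on the atoms of X, the integral over A reduces to the sum
  mu(A) = sum_{x in A} f(x) * nu({x}).
Computing each term:
  x2: f(x2) * nu(x2) = 3/4 * 1 = 3/4.
  x3: f(x3) * nu(x3) = 0 * 4 = 0.
  x4: f(x4) * nu(x4) = 9 * 1 = 9.
Summing: mu(A) = 3/4 + 0 + 9 = 39/4.

39/4


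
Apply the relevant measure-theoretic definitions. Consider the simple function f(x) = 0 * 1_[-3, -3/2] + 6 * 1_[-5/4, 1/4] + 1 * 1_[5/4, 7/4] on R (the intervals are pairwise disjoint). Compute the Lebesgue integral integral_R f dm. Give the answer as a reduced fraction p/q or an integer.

For a simple function f = sum_i c_i * 1_{A_i} with disjoint A_i,
  integral f dm = sum_i c_i * m(A_i).
Lengths of the A_i:
  m(A_1) = -3/2 - (-3) = 3/2.
  m(A_2) = 1/4 - (-5/4) = 3/2.
  m(A_3) = 7/4 - 5/4 = 1/2.
Contributions c_i * m(A_i):
  (0) * (3/2) = 0.
  (6) * (3/2) = 9.
  (1) * (1/2) = 1/2.
Total: 0 + 9 + 1/2 = 19/2.

19/2


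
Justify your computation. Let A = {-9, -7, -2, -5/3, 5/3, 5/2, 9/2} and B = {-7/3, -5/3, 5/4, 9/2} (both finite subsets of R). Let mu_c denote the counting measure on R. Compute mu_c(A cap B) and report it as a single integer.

Counting measure on a finite set equals cardinality. mu_c(A cap B) = |A cap B| (elements appearing in both).
Enumerating the elements of A that also lie in B gives 2 element(s).
So mu_c(A cap B) = 2.

2


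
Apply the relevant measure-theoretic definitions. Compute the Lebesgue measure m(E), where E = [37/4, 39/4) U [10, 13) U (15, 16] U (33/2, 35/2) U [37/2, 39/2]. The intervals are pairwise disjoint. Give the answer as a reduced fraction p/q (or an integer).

For pairwise disjoint intervals, m(union_i I_i) = sum_i m(I_i),
and m is invariant under swapping open/closed endpoints (single points have measure 0).
So m(E) = sum_i (b_i - a_i).
  I_1 has length 39/4 - 37/4 = 1/2.
  I_2 has length 13 - 10 = 3.
  I_3 has length 16 - 15 = 1.
  I_4 has length 35/2 - 33/2 = 1.
  I_5 has length 39/2 - 37/2 = 1.
Summing:
  m(E) = 1/2 + 3 + 1 + 1 + 1 = 13/2.

13/2


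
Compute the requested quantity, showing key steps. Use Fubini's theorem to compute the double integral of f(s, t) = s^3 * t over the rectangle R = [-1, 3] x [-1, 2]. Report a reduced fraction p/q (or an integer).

f(s, t) is a tensor product of a function of s and a function of t, and both factors are bounded continuous (hence Lebesgue integrable) on the rectangle, so Fubini's theorem applies:
  integral_R f d(m x m) = (integral_a1^b1 s^3 ds) * (integral_a2^b2 t dt).
Inner integral in s: integral_{-1}^{3} s^3 ds = (3^4 - (-1)^4)/4
  = 20.
Inner integral in t: integral_{-1}^{2} t dt = (2^2 - (-1)^2)/2
  = 3/2.
Product: (20) * (3/2) = 30.

30


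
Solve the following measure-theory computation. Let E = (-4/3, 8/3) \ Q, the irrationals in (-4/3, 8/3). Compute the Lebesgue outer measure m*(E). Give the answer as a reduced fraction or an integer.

The interval I = (-4/3, 8/3) has m(I) = 8/3 - (-4/3) = 4 (endpoints are measure-zero, so open/closed/half-open agree). Write I = (I cap Q) u (I \ Q). The rationals in I are countable, so m*(I cap Q) = 0 (cover each rational by intervals whose total length is arbitrarily small). By countable subadditivity m*(I) <= m*(I cap Q) + m*(I \ Q), hence m*(I \ Q) >= m(I) = 4. The reverse inequality m*(I \ Q) <= m*(I) = 4 is trivial since (I \ Q) is a subset of I. Therefore m*(I \ Q) = 4.

4


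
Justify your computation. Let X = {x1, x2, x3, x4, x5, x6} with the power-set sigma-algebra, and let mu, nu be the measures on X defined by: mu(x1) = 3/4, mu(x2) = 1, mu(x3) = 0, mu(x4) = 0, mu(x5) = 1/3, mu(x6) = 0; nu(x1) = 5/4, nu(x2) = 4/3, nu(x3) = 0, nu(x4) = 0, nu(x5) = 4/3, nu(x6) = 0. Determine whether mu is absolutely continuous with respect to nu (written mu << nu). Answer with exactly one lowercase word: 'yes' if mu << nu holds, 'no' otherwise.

mu << nu means: every nu-null measurable set is also mu-null; equivalently, for every atom x, if nu({x}) = 0 then mu({x}) = 0.
Checking each atom:
  x1: nu = 5/4 > 0 -> no constraint.
  x2: nu = 4/3 > 0 -> no constraint.
  x3: nu = 0, mu = 0 -> consistent with mu << nu.
  x4: nu = 0, mu = 0 -> consistent with mu << nu.
  x5: nu = 4/3 > 0 -> no constraint.
  x6: nu = 0, mu = 0 -> consistent with mu << nu.
No atom violates the condition. Therefore mu << nu.

yes


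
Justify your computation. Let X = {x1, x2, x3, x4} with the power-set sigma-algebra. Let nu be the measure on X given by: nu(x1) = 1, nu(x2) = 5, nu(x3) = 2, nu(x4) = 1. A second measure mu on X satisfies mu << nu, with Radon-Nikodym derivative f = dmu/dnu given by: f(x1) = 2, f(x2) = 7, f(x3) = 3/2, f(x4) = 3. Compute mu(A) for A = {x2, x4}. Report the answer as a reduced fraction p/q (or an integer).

By the defining property of the Radon-Nikodym derivative, for every measurable set A,
  mu(A) = integral_A f dnu.
Since nu is a discrete measure concentrated on the atoms of X, the integral over A reduces to the sum
  mu(A) = sum_{x in A} f(x) * nu({x}).
Computing each term:
  x2: f(x2) * nu(x2) = 7 * 5 = 35.
  x4: f(x4) * nu(x4) = 3 * 1 = 3.
Summing: mu(A) = 35 + 3 = 38.

38


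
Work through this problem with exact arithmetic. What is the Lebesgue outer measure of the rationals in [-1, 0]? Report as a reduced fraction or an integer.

The set Q cap [-1, 0] is countable (a subset of the countable set Q). Lebesgue outer measure of any countable set is 0: each singleton {q} has m*({q}) = 0, and by countable subadditivity m*(union_k {q_k}) <= sum_k m*({q_k}) = sum_k 0 = 0. The reverse inequality m*(E) >= 0 is automatic. So m*(Q cap [-1, 0]) = 0.

0


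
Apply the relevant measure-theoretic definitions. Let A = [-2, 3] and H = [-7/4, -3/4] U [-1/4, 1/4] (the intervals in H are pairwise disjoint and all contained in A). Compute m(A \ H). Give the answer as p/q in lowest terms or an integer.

The ambient interval has length m(A) = 3 - (-2) = 5.
Since the holes are disjoint and sit inside A, by finite additivity
  m(H) = sum_i (b_i - a_i), and m(A \ H) = m(A) - m(H).
Computing the hole measures:
  m(H_1) = -3/4 - (-7/4) = 1.
  m(H_2) = 1/4 - (-1/4) = 1/2.
Summed: m(H) = 1 + 1/2 = 3/2.
So m(A \ H) = 5 - 3/2 = 7/2.

7/2


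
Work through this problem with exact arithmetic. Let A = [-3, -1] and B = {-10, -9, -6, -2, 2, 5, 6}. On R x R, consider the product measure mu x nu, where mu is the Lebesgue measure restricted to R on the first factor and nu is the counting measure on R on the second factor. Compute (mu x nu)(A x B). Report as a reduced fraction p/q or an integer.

For a measurable rectangle A x B, the product measure satisfies
  (mu x nu)(A x B) = mu(A) * nu(B).
  mu(A) = 2.
  nu(B) = 7.
  (mu x nu)(A x B) = 2 * 7 = 14.

14


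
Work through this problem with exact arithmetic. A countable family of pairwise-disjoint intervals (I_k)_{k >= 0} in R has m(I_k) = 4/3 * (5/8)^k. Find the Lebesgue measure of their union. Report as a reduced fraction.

By countable additivity of the Lebesgue measure on pairwise disjoint measurable sets,
  m(union_{k >= 0} I_k) = sum_{k >= 0} m(I_k) = sum_{k >= 0} a * r^k,
  with a = 4/3 and r = 5/8.
Since 0 < r = 5/8 < 1, the geometric series converges:
  sum_{k >= 0} a * r^k = a / (1 - r).
  = 4/3 / (1 - 5/8)
  = 4/3 / (3/8)
  = 32/9.

32/9


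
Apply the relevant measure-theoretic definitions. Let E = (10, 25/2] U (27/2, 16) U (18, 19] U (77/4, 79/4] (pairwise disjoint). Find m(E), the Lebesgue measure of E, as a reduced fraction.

For pairwise disjoint intervals, m(union_i I_i) = sum_i m(I_i),
and m is invariant under swapping open/closed endpoints (single points have measure 0).
So m(E) = sum_i (b_i - a_i).
  I_1 has length 25/2 - 10 = 5/2.
  I_2 has length 16 - 27/2 = 5/2.
  I_3 has length 19 - 18 = 1.
  I_4 has length 79/4 - 77/4 = 1/2.
Summing:
  m(E) = 5/2 + 5/2 + 1 + 1/2 = 13/2.

13/2


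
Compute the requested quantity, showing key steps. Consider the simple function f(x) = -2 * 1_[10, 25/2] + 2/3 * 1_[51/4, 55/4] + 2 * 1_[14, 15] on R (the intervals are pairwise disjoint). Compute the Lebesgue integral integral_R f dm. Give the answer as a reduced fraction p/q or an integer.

For a simple function f = sum_i c_i * 1_{A_i} with disjoint A_i,
  integral f dm = sum_i c_i * m(A_i).
Lengths of the A_i:
  m(A_1) = 25/2 - 10 = 5/2.
  m(A_2) = 55/4 - 51/4 = 1.
  m(A_3) = 15 - 14 = 1.
Contributions c_i * m(A_i):
  (-2) * (5/2) = -5.
  (2/3) * (1) = 2/3.
  (2) * (1) = 2.
Total: -5 + 2/3 + 2 = -7/3.

-7/3


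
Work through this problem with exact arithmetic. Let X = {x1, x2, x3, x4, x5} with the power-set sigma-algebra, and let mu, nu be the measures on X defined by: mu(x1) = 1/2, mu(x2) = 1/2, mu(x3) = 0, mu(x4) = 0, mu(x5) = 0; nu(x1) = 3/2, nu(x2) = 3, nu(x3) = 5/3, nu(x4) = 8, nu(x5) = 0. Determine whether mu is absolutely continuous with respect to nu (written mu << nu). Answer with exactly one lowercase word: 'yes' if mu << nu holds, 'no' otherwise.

mu << nu means: every nu-null measurable set is also mu-null; equivalently, for every atom x, if nu({x}) = 0 then mu({x}) = 0.
Checking each atom:
  x1: nu = 3/2 > 0 -> no constraint.
  x2: nu = 3 > 0 -> no constraint.
  x3: nu = 5/3 > 0 -> no constraint.
  x4: nu = 8 > 0 -> no constraint.
  x5: nu = 0, mu = 0 -> consistent with mu << nu.
No atom violates the condition. Therefore mu << nu.

yes


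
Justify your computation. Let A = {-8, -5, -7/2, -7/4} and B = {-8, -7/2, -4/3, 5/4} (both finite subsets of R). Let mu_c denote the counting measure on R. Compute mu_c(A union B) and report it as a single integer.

Counting measure on a finite set equals cardinality. By inclusion-exclusion, |A union B| = |A| + |B| - |A cap B|.
|A| = 4, |B| = 4, |A cap B| = 2.
So mu_c(A union B) = 4 + 4 - 2 = 6.

6


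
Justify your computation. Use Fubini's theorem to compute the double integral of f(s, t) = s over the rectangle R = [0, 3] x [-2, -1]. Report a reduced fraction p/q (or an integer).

f(s, t) is a tensor product of a function of s and a function of t, and both factors are bounded continuous (hence Lebesgue integrable) on the rectangle, so Fubini's theorem applies:
  integral_R f d(m x m) = (integral_a1^b1 s ds) * (integral_a2^b2 1 dt).
Inner integral in s: integral_{0}^{3} s ds = (3^2 - 0^2)/2
  = 9/2.
Inner integral in t: integral_{-2}^{-1} 1 dt = ((-1)^1 - (-2)^1)/1
  = 1.
Product: (9/2) * (1) = 9/2.

9/2


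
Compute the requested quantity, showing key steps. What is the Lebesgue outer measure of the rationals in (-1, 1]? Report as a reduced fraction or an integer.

E = Q cap (-1, 1] is a subset of Q, which is countable. Enumerate Q = {q_1, q_2, ...}; for any eps > 0, cover q_k by the open interval (q_k - eps/2^(k+1), q_k + eps/2^(k+1)), of length eps/2^k. The total cover length is sum_{k>=1} eps/2^k = eps. Hence m*(E) <= m*(Q) <= eps for every eps > 0, and since outer measure is non-negative, m*(E) = 0.

0


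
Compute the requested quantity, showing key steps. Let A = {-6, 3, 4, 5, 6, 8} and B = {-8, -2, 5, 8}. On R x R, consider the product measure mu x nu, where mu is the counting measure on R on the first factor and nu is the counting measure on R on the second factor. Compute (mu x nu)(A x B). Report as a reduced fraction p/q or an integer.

For a measurable rectangle A x B, the product measure satisfies
  (mu x nu)(A x B) = mu(A) * nu(B).
  mu(A) = 6.
  nu(B) = 4.
  (mu x nu)(A x B) = 6 * 4 = 24.

24


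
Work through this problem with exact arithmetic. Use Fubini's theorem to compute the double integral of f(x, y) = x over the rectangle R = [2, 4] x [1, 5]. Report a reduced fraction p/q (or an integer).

f(x, y) is a tensor product of a function of x and a function of y, and both factors are bounded continuous (hence Lebesgue integrable) on the rectangle, so Fubini's theorem applies:
  integral_R f d(m x m) = (integral_a1^b1 x dx) * (integral_a2^b2 1 dy).
Inner integral in x: integral_{2}^{4} x dx = (4^2 - 2^2)/2
  = 6.
Inner integral in y: integral_{1}^{5} 1 dy = (5^1 - 1^1)/1
  = 4.
Product: (6) * (4) = 24.

24


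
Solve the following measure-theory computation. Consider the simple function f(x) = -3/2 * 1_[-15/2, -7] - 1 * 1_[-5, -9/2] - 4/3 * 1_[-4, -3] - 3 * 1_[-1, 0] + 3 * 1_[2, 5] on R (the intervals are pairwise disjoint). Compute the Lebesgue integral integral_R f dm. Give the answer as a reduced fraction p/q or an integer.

For a simple function f = sum_i c_i * 1_{A_i} with disjoint A_i,
  integral f dm = sum_i c_i * m(A_i).
Lengths of the A_i:
  m(A_1) = -7 - (-15/2) = 1/2.
  m(A_2) = -9/2 - (-5) = 1/2.
  m(A_3) = -3 - (-4) = 1.
  m(A_4) = 0 - (-1) = 1.
  m(A_5) = 5 - 2 = 3.
Contributions c_i * m(A_i):
  (-3/2) * (1/2) = -3/4.
  (-1) * (1/2) = -1/2.
  (-4/3) * (1) = -4/3.
  (-3) * (1) = -3.
  (3) * (3) = 9.
Total: -3/4 - 1/2 - 4/3 - 3 + 9 = 41/12.

41/12


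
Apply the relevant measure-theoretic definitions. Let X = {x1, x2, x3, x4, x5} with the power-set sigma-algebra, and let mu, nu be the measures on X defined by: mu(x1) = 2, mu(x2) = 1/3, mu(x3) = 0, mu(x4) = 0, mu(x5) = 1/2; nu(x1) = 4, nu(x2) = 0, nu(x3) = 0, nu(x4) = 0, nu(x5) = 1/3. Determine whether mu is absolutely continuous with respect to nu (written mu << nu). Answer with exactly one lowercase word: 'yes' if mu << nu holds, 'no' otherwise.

mu << nu means: every nu-null measurable set is also mu-null; equivalently, for every atom x, if nu({x}) = 0 then mu({x}) = 0.
Checking each atom:
  x1: nu = 4 > 0 -> no constraint.
  x2: nu = 0, mu = 1/3 > 0 -> violates mu << nu.
  x3: nu = 0, mu = 0 -> consistent with mu << nu.
  x4: nu = 0, mu = 0 -> consistent with mu << nu.
  x5: nu = 1/3 > 0 -> no constraint.
The atom(s) x2 violate the condition (nu = 0 but mu > 0). Therefore mu is NOT absolutely continuous w.r.t. nu.

no


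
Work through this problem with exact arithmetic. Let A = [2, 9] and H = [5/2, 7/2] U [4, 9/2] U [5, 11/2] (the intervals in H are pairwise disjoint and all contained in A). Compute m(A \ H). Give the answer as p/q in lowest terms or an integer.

The ambient interval has length m(A) = 9 - 2 = 7.
Since the holes are disjoint and sit inside A, by finite additivity
  m(H) = sum_i (b_i - a_i), and m(A \ H) = m(A) - m(H).
Computing the hole measures:
  m(H_1) = 7/2 - 5/2 = 1.
  m(H_2) = 9/2 - 4 = 1/2.
  m(H_3) = 11/2 - 5 = 1/2.
Summed: m(H) = 1 + 1/2 + 1/2 = 2.
So m(A \ H) = 7 - 2 = 5.

5
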